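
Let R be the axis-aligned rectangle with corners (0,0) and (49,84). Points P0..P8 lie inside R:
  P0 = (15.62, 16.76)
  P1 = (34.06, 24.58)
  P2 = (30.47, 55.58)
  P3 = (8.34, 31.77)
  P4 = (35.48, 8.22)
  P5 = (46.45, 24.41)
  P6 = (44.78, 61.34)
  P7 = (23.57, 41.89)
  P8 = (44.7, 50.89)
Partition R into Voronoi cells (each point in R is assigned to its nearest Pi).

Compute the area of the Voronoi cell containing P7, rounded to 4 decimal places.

Area of P7's cell: 478.5027

1. box [0,49]×[0,84]: [(0, 0) (49, 0) (49, 84) (0, 84)]
2. ⊥bis P7·P0 via (19.595,29.325): [(0, 35.524) (49, 20.0226) (49, 84) (0, 84)]  |A|=2755.1093
3. ⊥bis P7·P1 via (28.815,33.235): [(0, 35.524) (21.4136, 28.7497) (49, 45.4673) (49, 84) (0, 84)]  |A|=2404.1454
4. ⊥bis P7·P2 via (27.02,48.735): [(0, 62.3536) (0, 35.524) (21.4136, 28.7497) (41.9636, 41.2032)]  |A|=765.8757
5. ⊥bis P7·P3 via (15.955,36.83): [(0, 62.3536) (0, 60.8413) (21.3004, 28.7855) (21.4136, 28.7497) (41.9636, 41.2032)]  |A|=496.2408
6. ⊥bis P7·P4 via (29.525,25.055): [(0, 62.3536) (0, 60.8413) (21.3004, 28.7855) (21.4136, 28.7497) (41.9636, 41.2032)]  |A|=496.2408
7. ⊥bis P7·P5 via (35.01,33.15): [(41.3852, 41.4947) (0, 62.3536) (0, 60.8413) (21.3004, 28.7855) (21.4136, 28.7497) (40.4718, 40.2991)]  |A|=495.7619
8. ⊥bis P7·P6 via (34.175,51.615): [(41.3852, 41.4947) (0, 62.3536) (0, 60.8413) (21.3004, 28.7855) (21.4136, 28.7497) (40.4718, 40.2991)]  |A|=495.7619
9. ⊥bis P7·P8 via (34.135,46.39): [(34.8081, 44.8096) (0, 62.3536) (0, 60.8413) (21.3004, 28.7855) (21.4136, 28.7497) (37.4971, 38.4964)]  |A|=478.5027
10. canonical 6-gon: [(34.8081, 44.8096) (0, 62.3536) (0, 60.8413) (21.3004, 28.7855) (21.4136, 28.7497) (37.4971, 38.4964)]
11. shoelace: 478.5027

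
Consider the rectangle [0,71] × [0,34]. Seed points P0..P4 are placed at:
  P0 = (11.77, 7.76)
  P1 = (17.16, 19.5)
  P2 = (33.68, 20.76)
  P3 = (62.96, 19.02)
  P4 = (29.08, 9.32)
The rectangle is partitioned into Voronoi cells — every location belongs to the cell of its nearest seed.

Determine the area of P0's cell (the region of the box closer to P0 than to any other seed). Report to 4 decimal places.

1. box [0,71]×[0,34]: [(0, 0) (71, 0) (71, 34) (0, 34)]
2. ⊥bis P0·P1 via (14.465,13.63): [(0, 20.2711) (0, 0) (44.1526, 0)]  |A|=447.5106
3. ⊥bis P0·P2 via (22.725,14.26): [(26.3313, 8.182) (0, 20.2711) (0, 0) (31.186, 0)]  |A|=394.464
4. ⊥bis P0·P3 via (37.365,13.39): [(26.3313, 8.182) (0, 20.2711) (0, 0) (31.186, 0)]  |A|=394.464
5. ⊥bis P0·P4 via (20.425,8.54): [(20.2037, 10.9953) (0, 20.2711) (0, 0) (21.1946, 0)]  |A|=321.2961
6. canonical 4-gon: [(20.2037, 10.9953) (0, 20.2711) (0, 0) (21.1946, 0)]
7. shoelace: 321.2961

Area of P0's cell: 321.2961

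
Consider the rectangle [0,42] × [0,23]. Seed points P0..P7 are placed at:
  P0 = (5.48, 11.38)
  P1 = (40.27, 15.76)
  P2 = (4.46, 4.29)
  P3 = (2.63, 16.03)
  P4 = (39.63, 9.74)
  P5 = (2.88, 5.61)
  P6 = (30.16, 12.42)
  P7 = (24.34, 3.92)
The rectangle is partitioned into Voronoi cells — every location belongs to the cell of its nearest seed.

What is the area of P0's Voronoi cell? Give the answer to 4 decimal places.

Area of P0's cell: 145.0831

1. box [0,42]×[0,23]: [(0, 0) (42, 0) (42, 23) (0, 23)]
2. ⊥bis P0·P1 via (22.875,13.57): [(0, 0) (24.5834, 0) (21.6878, 23) (0, 23)]  |A|=532.119
3. ⊥bis P0·P2 via (4.97,7.835): [(0, 8.55) (23.9406, 5.1058) (21.6878, 23) (0, 23)]  |A|=367.0137
4. ⊥bis P0·P3 via (4.055,13.705): [(0, 11.2197) (0, 8.55) (23.9406, 5.1058) (21.6878, 23) (19.2205, 23)]  |A|=253.8017
5. ⊥bis P0·P4 via (22.555,10.56): [(0, 11.2197) (0, 8.55) (22.3044, 5.3412) (22.748, 14.5788) (21.6878, 23) (19.2205, 23)]  |A|=246.192
6. ⊥bis P0·P5 via (4.18,8.495): [(0, 11.2197) (0, 10.3785) (5.9611, 7.6924) (22.3044, 5.3412) (22.748, 14.5788) (21.6878, 23) (19.2205, 23)]  |A|=240.7419
7. ⊥bis P0·P6 via (17.82,11.9): [(17.3993, 21.8838) (0, 11.2197) (0, 10.3785) (5.9611, 7.6924) (18.0707, 5.9503)]  |A|=160.8672
8. ⊥bis P0·P7 via (14.91,7.65): [(17.7017, 14.7078) (17.3993, 21.8838) (0, 11.2197) (0, 10.3785) (5.9611, 7.6924) (14.4441, 6.472)]  |A|=145.0831
9. canonical 6-gon: [(17.7017, 14.7078) (17.3993, 21.8838) (0, 11.2197) (0, 10.3785) (5.9611, 7.6924) (14.4441, 6.472)]
10. shoelace: 145.0831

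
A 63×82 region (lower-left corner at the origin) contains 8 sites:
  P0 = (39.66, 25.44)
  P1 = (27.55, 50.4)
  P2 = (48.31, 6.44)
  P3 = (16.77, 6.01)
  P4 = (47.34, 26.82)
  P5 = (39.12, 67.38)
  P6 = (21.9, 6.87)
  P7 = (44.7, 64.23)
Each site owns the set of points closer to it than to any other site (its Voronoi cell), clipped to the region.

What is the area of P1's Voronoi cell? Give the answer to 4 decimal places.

1. box [0,63]×[0,82]: [(0, 0) (63, 0) (63, 82) (0, 82)]
2. ⊥bis P1·P0 via (33.605,37.92): [(0, 21.6157) (63, 52.1818) (63, 82) (0, 82)]  |A|=2841.3817
3. ⊥bis P1·P2 via (37.93,28.42): [(0, 21.6157) (63, 52.1818) (63, 82) (0, 82)]  |A|=2841.3817
4. ⊥bis P1·P3 via (22.16,28.205): [(0, 33.5865) (16.4429, 29.5934) (63, 52.1818) (63, 82) (0, 82)]  |A|=2742.9637
5. ⊥bis P1·P4 via (37.445,38.61): [(0, 33.5865) (16.4429, 29.5934) (40.7579, 41.3904) (63, 60.0576) (63, 82) (0, 82)]  |A|=2655.3765
6. ⊥bis P1·P5 via (33.335,58.89): [(0, 81.6041) (0, 33.5865) (16.4429, 29.5934) (40.7579, 41.3904) (48.9397, 48.2571)]  |A|=1428.5305
7. ⊥bis P1·P6 via (24.725,28.635): [(0, 81.6041) (0, 33.5865) (15.4115, 29.8438) (16.6325, 29.6854) (40.7579, 41.3904) (48.9397, 48.2571)]  |A|=1428.4593
8. ⊥bis P1·P7 via (36.125,57.315): [(36.7087, 56.5912) (0, 81.6041) (0, 33.5865) (15.4115, 29.8438) (16.6325, 29.6854) (40.7579, 41.3904) (45.6535, 45.4991)]  |A|=1397.899
9. canonical 7-gon: [(36.7087, 56.5912) (0, 81.6041) (0, 33.5865) (15.4115, 29.8438) (16.6325, 29.6854) (40.7579, 41.3904) (45.6535, 45.4991)]
10. shoelace: 1397.899

Area of P1's cell: 1397.8990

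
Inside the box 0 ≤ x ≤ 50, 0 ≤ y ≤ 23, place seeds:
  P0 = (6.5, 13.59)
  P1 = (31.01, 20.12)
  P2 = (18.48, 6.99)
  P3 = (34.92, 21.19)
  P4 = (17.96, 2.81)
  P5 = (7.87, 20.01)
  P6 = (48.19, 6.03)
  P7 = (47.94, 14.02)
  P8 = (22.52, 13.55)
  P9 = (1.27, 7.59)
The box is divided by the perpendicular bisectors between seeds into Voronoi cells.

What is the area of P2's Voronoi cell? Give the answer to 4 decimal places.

Area of P2's cell: 94.2459

1. box [0,50]×[0,23]: [(0, 0) (50, 0) (50, 23) (0, 23)]
2. ⊥bis P2·P0 via (12.49,10.29): [(6.8211, 0) (50, 0) (50, 23) (19.4922, 23)]  |A|=847.3979
3. ⊥bis P2·P1 via (24.745,13.555): [(17.8918, 20.095) (6.8211, 0) (38.9491, 0)]  |A|=322.8072
4. ⊥bis P2·P3 via (26.7,14.09): [(38.5002, 0.4284) (17.8918, 20.095) (6.8211, 0) (38.8702, 0)]  |A|=322.7903
5. ⊥bis P2·P4 via (18.22,4.9): [(36.152, 2.6692) (17.8918, 20.095) (10.0785, 5.9128)]  |A|=197.5619
6. ⊥bis P2·P5 via (13.175,13.5): [(36.152, 2.6692) (19.4469, 18.611) (15.1411, 15.1022) (10.0785, 5.9128)]  |A|=191.6385
7. ⊥bis P2·P6 via (33.335,6.51): [(33.2227, 3.0336) (33.2989, 5.392) (19.4469, 18.611) (15.1411, 15.1022) (10.0785, 5.9128)]  |A|=188.1704
8. ⊥bis P2·P7 via (33.21,10.505): [(33.2227, 3.0336) (33.2989, 5.392) (19.4469, 18.611) (15.1411, 15.1022) (10.0785, 5.9128)]  |A|=188.1704
9. ⊥bis P2·P8 via (20.5,10.27): [(32.004, 3.1853) (14.511, 13.9584) (10.0785, 5.9128)]  |A|=94.2459
10. ⊥bis P2·P9 via (9.875,7.29): [(32.004, 3.1853) (14.511, 13.9584) (10.0785, 5.9128)]  |A|=94.2459
11. canonical 3-gon: [(32.004, 3.1853) (14.511, 13.9584) (10.0785, 5.9128)]
12. shoelace: 94.2459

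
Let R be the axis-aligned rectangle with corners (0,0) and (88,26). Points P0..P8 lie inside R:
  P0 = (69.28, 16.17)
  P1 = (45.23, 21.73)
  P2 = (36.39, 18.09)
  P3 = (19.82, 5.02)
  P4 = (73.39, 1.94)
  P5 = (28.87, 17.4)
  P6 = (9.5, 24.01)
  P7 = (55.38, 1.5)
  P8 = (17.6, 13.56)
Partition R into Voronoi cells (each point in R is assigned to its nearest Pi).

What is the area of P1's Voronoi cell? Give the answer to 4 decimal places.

1. box [0,88]×[0,26]: [(0, 0) (88, 0) (88, 26) (0, 26)]
2. ⊥bis P1·P0 via (57.255,18.95): [(0, 0) (52.874, 0) (58.8849, 26) (0, 26)]  |A|=1452.8657
3. ⊥bis P1·P2 via (40.81,19.91): [(49.0082, 0) (52.874, 0) (58.8849, 26) (38.3024, 26)]  |A|=317.828
4. ⊥bis P1·P3 via (32.525,13.375): [(49.0082, 0) (52.874, 0) (58.8849, 26) (38.3024, 26)]  |A|=317.828
5. ⊥bis P1·P4 via (59.31,11.835): [(49.0082, 0) (50.9927, 0) (53.7963, 3.9894) (58.8849, 26) (38.3024, 26)]  |A|=314.0754
6. ⊥bis P1·P5 via (37.05,19.565): [(49.0082, 0) (50.9927, 0) (53.7963, 3.9894) (58.8849, 26) (38.3024, 26)]  |A|=314.0754
7. ⊥bis P1·P6 via (27.365,22.87): [(49.0082, 0) (50.9927, 0) (53.7963, 3.9894) (58.8849, 26) (38.3024, 26)]  |A|=314.0754
8. ⊥bis P1·P7 via (50.305,11.615): [(45.2665, 9.087) (56.2487, 14.5971) (58.8849, 26) (38.3024, 26)]  |A|=229.4069
9. ⊥bis P1·P8 via (31.415,17.645): [(45.2665, 9.087) (56.2487, 14.5971) (58.8849, 26) (38.3024, 26)]  |A|=229.4069
10. canonical 4-gon: [(45.2665, 9.087) (56.2487, 14.5971) (58.8849, 26) (38.3024, 26)]
11. shoelace: 229.4069

Area of P1's cell: 229.4069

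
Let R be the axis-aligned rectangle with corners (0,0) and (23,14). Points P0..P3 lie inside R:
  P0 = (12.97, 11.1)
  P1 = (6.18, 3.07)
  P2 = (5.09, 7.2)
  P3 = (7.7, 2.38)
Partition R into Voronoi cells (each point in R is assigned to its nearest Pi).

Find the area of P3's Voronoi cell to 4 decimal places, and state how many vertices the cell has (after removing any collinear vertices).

1. box [0,23]×[0,14]: [(0, 0) (23, 0) (23, 14) (0, 14)]
2. ⊥bis P3·P0 via (10.335,6.74): [(0, 12.986) (0, 0) (21.4873, 0)]  |A|=139.5177
3. ⊥bis P3·P1 via (6.94,2.725): [(9.1011, 7.4857) (5.703, 0) (21.4873, 0)]  |A|=59.0785
4. ⊥bis P3·P2 via (6.395,4.79): [(10.1749, 6.8368) (8.3606, 5.8543) (5.703, 0) (21.4873, 0)]  |A|=57.9624
5. canonical 4-gon: [(10.1749, 6.8368) (8.3606, 5.8543) (5.703, 0) (21.4873, 0)]
6. shoelace: 57.9624

Area of P3's cell: 57.9624 (4 vertices)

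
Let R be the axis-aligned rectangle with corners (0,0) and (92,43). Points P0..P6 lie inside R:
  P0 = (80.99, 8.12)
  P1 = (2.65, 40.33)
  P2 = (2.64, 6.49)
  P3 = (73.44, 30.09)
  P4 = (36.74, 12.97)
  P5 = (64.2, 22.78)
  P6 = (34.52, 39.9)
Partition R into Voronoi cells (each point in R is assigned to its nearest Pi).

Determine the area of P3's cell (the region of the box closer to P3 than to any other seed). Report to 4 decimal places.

1. box [0,92]×[0,43]: [(0, 0) (92, 0) (92, 43) (0, 43)]
2. ⊥bis P3·P0 via (77.215,19.105): [(0, 0) (21.6207, 0) (92, 24.1859) (92, 43) (0, 43)]  |A|=3104.9078
3. ⊥bis P3·P1 via (38.045,35.21): [(33.5445, 4.0976) (92, 24.1859) (92, 43) (39.1718, 43)]  |A|=1577.4653
4. ⊥bis P3·P2 via (38.04,18.29): [(36.3367, 23.4) (41.8225, 6.9424) (92, 24.1859) (92, 43) (39.1718, 43)]  |A|=1501.5436
5. ⊥bis P3·P4 via (55.09,21.53): [(59.1217, 12.8872) (92, 24.1859) (92, 43) (45.0746, 43)]  |A|=1015.8153
6. ⊥bis P3·P5 via (68.82,26.435): [(75.1739, 18.4036) (92, 24.1859) (92, 43) (55.715, 43)]  |A|=604.5252
7. ⊥bis P3·P6 via (53.98,34.995): [(55.9294, 42.729) (75.1739, 18.4036) (92, 24.1859) (92, 43) (55.9977, 43)]  |A|=604.4869
8. canonical 5-gon: [(55.9294, 42.729) (75.1739, 18.4036) (92, 24.1859) (92, 43) (55.9977, 43)]
9. shoelace: 604.4869

Area of P3's cell: 604.4869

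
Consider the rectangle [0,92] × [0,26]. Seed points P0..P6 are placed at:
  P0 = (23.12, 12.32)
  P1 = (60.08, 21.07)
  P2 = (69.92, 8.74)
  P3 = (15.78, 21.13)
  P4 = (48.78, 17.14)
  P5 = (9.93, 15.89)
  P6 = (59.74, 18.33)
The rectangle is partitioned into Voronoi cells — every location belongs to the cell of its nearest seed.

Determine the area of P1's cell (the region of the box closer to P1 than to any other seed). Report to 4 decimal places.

1. box [0,92]×[0,26]: [(0, 0) (92, 0) (92, 26) (0, 26)]
2. ⊥bis P1·P0 via (41.6,16.695): [(45.5524, 0) (92, 0) (92, 26) (39.3971, 26)]  |A|=1287.6562
3. ⊥bis P1·P2 via (65,14.905): [(45.5524, 0) (46.3233, 0) (78.9026, 26) (39.3971, 26)]  |A|=523.5926
4. ⊥bis P1·P3 via (37.93,21.1): [(45.5524, 0) (46.3233, 0) (78.9026, 26) (39.3971, 26)]  |A|=523.5926
5. ⊥bis P1·P4 via (54.43,19.105): [(57.8697, 9.2147) (78.9026, 26) (52.032, 26)]  |A|=225.5157
6. ⊥bis P1·P5 via (35.005,18.48): [(57.8697, 9.2147) (78.9026, 26) (52.032, 26)]  |A|=225.5157
7. ⊥bis P1·P6 via (59.91,19.7): [(53.9666, 20.4375) (69.5149, 18.5081) (78.9026, 26) (52.032, 26)]  |A|=142.0327
8. canonical 4-gon: [(53.9666, 20.4375) (69.5149, 18.5081) (78.9026, 26) (52.032, 26)]
9. shoelace: 142.0327

Area of P1's cell: 142.0327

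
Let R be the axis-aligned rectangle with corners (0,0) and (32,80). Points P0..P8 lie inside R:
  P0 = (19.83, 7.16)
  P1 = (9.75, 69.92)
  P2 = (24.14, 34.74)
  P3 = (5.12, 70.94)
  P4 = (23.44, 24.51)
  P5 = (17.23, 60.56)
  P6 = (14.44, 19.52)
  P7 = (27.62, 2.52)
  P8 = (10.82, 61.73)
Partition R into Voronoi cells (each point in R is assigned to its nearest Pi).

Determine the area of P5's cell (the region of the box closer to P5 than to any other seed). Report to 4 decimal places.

Area of P5's cell: 461.9797

1. box [0,32]×[0,80]: [(0, 0) (32, 0) (32, 80) (0, 80)]
2. ⊥bis P5·P0 via (18.53,33.86): [(0, 32.9578) (32, 34.5158) (32, 80) (0, 80)]  |A|=1480.4219
3. ⊥bis P5·P1 via (13.49,65.24): [(0, 54.4595) (0, 32.9578) (32, 34.5158) (32, 80) (31.9597, 80)]  |A|=1072.2886
4. ⊥bis P5·P2 via (20.685,47.65): [(0, 54.4595) (0, 42.1142) (32, 50.6781) (32, 80) (31.9597, 80)]  |A|=667.1886
5. ⊥bis P5·P3 via (11.175,65.75): [(4.7535, 58.2583) (0, 52.7125) (0, 42.1142) (32, 50.6781) (32, 80) (31.9597, 80)]  |A|=663.0363
6. ⊥bis P5·P4 via (20.335,42.535): [(4.7535, 58.2583) (0, 52.7125) (0, 42.1142) (32, 50.6781) (32, 80) (31.9597, 80)]  |A|=663.0363
7. ⊥bis P5·P6 via (15.835,40.04): [(4.7535, 58.2583) (0, 52.7125) (0, 42.1142) (32, 50.6781) (32, 80) (31.9597, 80)]  |A|=663.0363
8. ⊥bis P5·P7 via (22.425,31.54): [(4.7535, 58.2583) (0, 52.7125) (0, 42.1142) (32, 50.6781) (32, 80) (31.9597, 80)]  |A|=663.0363
9. ⊥bis P5·P8 via (14.025,61.145): [(14.9915, 66.4399) (11.0933, 45.083) (32, 50.6781) (32, 80) (31.9597, 80)]  |A|=461.9797
10. canonical 5-gon: [(14.9915, 66.4399) (11.0933, 45.083) (32, 50.6781) (32, 80) (31.9597, 80)]
11. shoelace: 461.9797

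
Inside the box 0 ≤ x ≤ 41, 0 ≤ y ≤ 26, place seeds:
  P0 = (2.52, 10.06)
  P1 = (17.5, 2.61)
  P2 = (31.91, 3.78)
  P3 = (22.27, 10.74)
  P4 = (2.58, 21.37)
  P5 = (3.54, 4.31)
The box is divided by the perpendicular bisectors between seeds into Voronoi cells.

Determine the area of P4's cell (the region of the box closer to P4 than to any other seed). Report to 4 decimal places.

Area of P4's cell: 154.6884

1. box [0,41]×[0,26]: [(0, 0) (41, 0) (41, 26) (0, 26)]
2. ⊥bis P4·P0 via (2.55,15.715): [(0, 15.7285) (41, 15.511) (41, 26) (0, 26)]  |A|=425.5892
3. ⊥bis P4·P1 via (10.04,11.99): [(0, 15.7285) (14.643, 15.6508) (27.6558, 26) (0, 26)]  |A|=218.3098
4. ⊥bis P4·P2 via (17.245,12.575): [(0, 15.7285) (14.643, 15.6508) (23.1447, 22.4123) (25.2963, 26) (0, 26)]  |A|=214.0773
5. ⊥bis P4·P3 via (12.425,16.055): [(0, 15.7285) (12.2138, 15.6637) (17.794, 26) (0, 26)]  |A|=154.6884
6. ⊥bis P4·P5 via (3.06,12.84): [(0, 15.7285) (12.2138, 15.6637) (17.794, 26) (0, 26)]  |A|=154.6884
7. canonical 4-gon: [(0, 15.7285) (12.2138, 15.6637) (17.794, 26) (0, 26)]
8. shoelace: 154.6884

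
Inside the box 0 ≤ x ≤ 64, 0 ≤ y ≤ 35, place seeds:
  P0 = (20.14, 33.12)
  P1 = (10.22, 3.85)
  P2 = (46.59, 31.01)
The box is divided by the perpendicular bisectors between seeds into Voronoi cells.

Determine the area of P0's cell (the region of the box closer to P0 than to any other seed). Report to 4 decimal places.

1. box [0,64]×[0,35]: [(0, 0) (64, 0) (64, 35) (0, 35)]
2. ⊥bis P0·P1 via (15.18,18.485): [(0, 23.6297) (64, 1.9392) (64, 35) (0, 35)]  |A|=1421.7937
3. ⊥bis P0·P2 via (33.365,32.065): [(0, 23.6297) (31.8315, 12.8416) (33.5991, 35) (0, 35)]  |A|=553.2184
4. canonical 4-gon: [(0, 23.6297) (31.8315, 12.8416) (33.5991, 35) (0, 35)]
5. shoelace: 553.2184

Area of P0's cell: 553.2184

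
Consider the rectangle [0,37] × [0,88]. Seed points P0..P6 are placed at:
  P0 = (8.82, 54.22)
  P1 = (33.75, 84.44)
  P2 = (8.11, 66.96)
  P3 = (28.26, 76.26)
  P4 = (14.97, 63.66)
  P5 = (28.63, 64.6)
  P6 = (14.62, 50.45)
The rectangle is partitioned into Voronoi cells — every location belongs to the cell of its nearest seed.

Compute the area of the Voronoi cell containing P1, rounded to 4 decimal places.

1. box [0,37]×[0,88]: [(0, 0) (37, 0) (37, 88) (0, 88)]
2. ⊥bis P1·P0 via (21.285,69.33): [(0, 86.8891) (37, 56.3659) (37, 88) (0, 88)]  |A|=605.783
3. ⊥bis P1·P2 via (20.93,75.7): [(30.3979, 61.8123) (37, 56.3659) (37, 88) (12.5445, 88)]  |A|=424.6422
4. ⊥bis P1·P3 via (31.005,80.35): [(37, 76.3265) (37, 88) (19.6066, 88)]  |A|=101.521
5. ⊥bis P1·P4 via (24.36,74.05): [(37, 76.3265) (37, 88) (19.6066, 88)]  |A|=101.521
6. ⊥bis P1·P5 via (31.19,74.52): [(37, 76.3265) (37, 88) (19.6066, 88)]  |A|=101.521
7. ⊥bis P1·P6 via (24.185,67.445): [(37, 76.3265) (37, 88) (19.6066, 88)]  |A|=101.521
8. canonical 3-gon: [(37, 76.3265) (37, 88) (19.6066, 88)]
9. shoelace: 101.521

Area of P1's cell: 101.5210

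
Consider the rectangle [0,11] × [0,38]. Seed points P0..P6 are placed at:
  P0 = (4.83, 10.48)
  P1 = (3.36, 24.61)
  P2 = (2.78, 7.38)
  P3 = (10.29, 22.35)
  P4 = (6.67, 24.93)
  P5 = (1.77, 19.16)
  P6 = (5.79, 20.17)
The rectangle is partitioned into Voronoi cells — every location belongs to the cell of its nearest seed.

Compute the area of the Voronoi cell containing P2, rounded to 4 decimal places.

1. box [0,11]×[0,38]: [(0, 0) (11, 0) (11, 38) (0, 38)]
2. ⊥bis P2·P0 via (3.805,8.93): [(0, 11.4462) (0, 0) (11, 0) (11, 4.172)]  |A|=85.9002
3. ⊥bis P2·P1 via (3.07,15.995): [(0, 11.4462) (0, 0) (11, 0) (11, 4.172)]  |A|=85.9002
4. ⊥bis P2·P3 via (6.535,14.865): [(0, 11.4462) (0, 0) (11, 0) (11, 4.172)]  |A|=85.9002
5. ⊥bis P2·P4 via (4.725,16.155): [(0, 11.4462) (0, 0) (11, 0) (11, 4.172)]  |A|=85.9002
6. ⊥bis P2·P5 via (2.275,13.27): [(0, 11.4462) (0, 0) (11, 0) (11, 4.172)]  |A|=85.9002
7. ⊥bis P2·P6 via (4.285,13.775): [(0, 11.4462) (0, 0) (11, 0) (11, 4.172)]  |A|=85.9002
8. canonical 4-gon: [(0, 11.4462) (0, 0) (11, 0) (11, 4.172)]
9. shoelace: 85.9002

Area of P2's cell: 85.9002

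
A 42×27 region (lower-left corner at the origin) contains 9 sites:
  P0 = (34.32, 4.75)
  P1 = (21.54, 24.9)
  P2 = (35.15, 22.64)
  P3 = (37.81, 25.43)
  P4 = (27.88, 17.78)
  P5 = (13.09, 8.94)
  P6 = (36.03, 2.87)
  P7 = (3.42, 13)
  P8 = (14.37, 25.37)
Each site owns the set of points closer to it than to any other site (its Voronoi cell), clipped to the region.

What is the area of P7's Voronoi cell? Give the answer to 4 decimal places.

Area of P7's cell: 179.7475

1. box [0,42]×[0,27]: [(0, 0) (42, 0) (42, 27) (0, 27)]
2. ⊥bis P7·P0 via (18.87,8.875): [(0, 0) (16.5005, 0) (23.7092, 27) (0, 27)]  |A|=542.8304
3. ⊥bis P7·P1 via (12.48,18.95): [(0, 0) (16.5005, 0) (18.9355, 9.1203) (7.1933, 27) (0, 27)]  |A|=395.1807
4. ⊥bis P7·P2 via (19.285,17.82): [(0, 0) (16.5005, 0) (18.9355, 9.1203) (7.1933, 27) (0, 27)]  |A|=395.1807
5. ⊥bis P7·P3 via (20.615,19.215): [(0, 0) (16.5005, 0) (18.9355, 9.1203) (7.1933, 27) (0, 27)]  |A|=395.1807
6. ⊥bis P7·P4 via (15.65,15.39): [(0, 0) (16.5005, 0) (17.7459, 4.6648) (16.0025, 13.5864) (7.1933, 27) (0, 27)]  |A|=385.9904
7. ⊥bis P7·P5 via (8.255,10.97): [(0, 0) (3.6492, 0) (11.9465, 19.7623) (7.1933, 27) (0, 27)]  |A|=223.3675
8. ⊥bis P7·P6 via (19.725,7.935): [(0, 0) (3.6492, 0) (11.9465, 19.7623) (7.1933, 27) (0, 27)]  |A|=223.3675
9. ⊥bis P7·P8 via (8.895,19.185): [(0, 0) (3.6492, 0) (10.943, 17.3721) (0.0665, 27) (0, 27)]  |A|=179.7475
10. canonical 5-gon: [(0, 0) (3.6492, 0) (10.943, 17.3721) (0.0665, 27) (0, 27)]
11. shoelace: 179.7475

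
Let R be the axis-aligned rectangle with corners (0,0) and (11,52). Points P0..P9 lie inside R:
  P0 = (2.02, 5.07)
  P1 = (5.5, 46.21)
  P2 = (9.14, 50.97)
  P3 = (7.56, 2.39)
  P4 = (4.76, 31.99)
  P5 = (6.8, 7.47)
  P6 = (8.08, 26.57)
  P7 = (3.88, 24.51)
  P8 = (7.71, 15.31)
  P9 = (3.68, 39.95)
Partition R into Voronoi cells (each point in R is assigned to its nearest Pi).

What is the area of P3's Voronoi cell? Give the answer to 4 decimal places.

Area of P3's cell: 34.4597

1. box [0,11]×[0,52]: [(0, 0) (11, 0) (11, 52) (0, 52)]
2. ⊥bis P3·P0 via (4.79,3.73): [(2.9856, 0) (11, 0) (11, 16.5671)]  |A|=66.3877
3. ⊥bis P3·P1 via (6.53,24.3): [(2.9856, 0) (11, 0) (11, 16.5671)]  |A|=66.3877
4. ⊥bis P3·P2 via (8.35,26.68): [(2.9856, 0) (11, 0) (11, 16.5671)]  |A|=66.3877
5. ⊥bis P3·P4 via (6.16,17.19): [(2.9856, 0) (11, 0) (11, 16.5671)]  |A|=66.3877
6. ⊥bis P3·P5 via (7.18,4.93): [(5.2293, 4.6382) (2.9856, 0) (11, 0) (11, 5.5015)]  |A|=34.4597
7. ⊥bis P3·P6 via (7.82,14.48): [(5.2293, 4.6382) (2.9856, 0) (11, 0) (11, 5.5015)]  |A|=34.4597
8. ⊥bis P3·P7 via (5.72,13.45): [(5.2293, 4.6382) (2.9856, 0) (11, 0) (11, 5.5015)]  |A|=34.4597
9. ⊥bis P3·P8 via (7.635,8.85): [(5.2293, 4.6382) (2.9856, 0) (11, 0) (11, 5.5015)]  |A|=34.4597
10. ⊥bis P3·P9 via (5.62,21.17): [(5.2293, 4.6382) (2.9856, 0) (11, 0) (11, 5.5015)]  |A|=34.4597
11. canonical 4-gon: [(5.2293, 4.6382) (2.9856, 0) (11, 0) (11, 5.5015)]
12. shoelace: 34.4597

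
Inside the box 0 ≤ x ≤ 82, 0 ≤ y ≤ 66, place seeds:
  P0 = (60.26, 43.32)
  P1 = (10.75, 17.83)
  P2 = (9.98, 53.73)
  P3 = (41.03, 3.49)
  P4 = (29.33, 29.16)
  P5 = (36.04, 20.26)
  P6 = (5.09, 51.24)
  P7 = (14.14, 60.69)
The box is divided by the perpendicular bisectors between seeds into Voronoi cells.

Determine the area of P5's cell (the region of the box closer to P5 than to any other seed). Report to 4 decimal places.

1. box [0,82]×[0,66]: [(0, 0) (82, 0) (82, 66) (0, 66)]
2. ⊥bis P5·P0 via (48.15,31.79): [(0, 0) (78.4174, 0) (15.5785, 66) (0, 66)]  |A|=3101.8648
3. ⊥bis P5·P1 via (23.395,19.045): [(25.2249, 0) (78.4174, 0) (19.2543, 62.1393)]  |A|=1652.6719
4. ⊥bis P5·P2 via (23.01,36.995): [(21.7635, 36.0245) (25.2249, 0) (78.4174, 0) (34.6014, 46.0201)]  |A|=1472.5018
5. ⊥bis P5·P3 via (38.535,11.875): [(21.7635, 36.0245) (24.4856, 7.6945) (60.8027, 18.5009) (34.6014, 46.0201)]  |A|=836.7322
6. ⊥bis P5·P4 via (32.685,24.71): [(23.515, 17.7964) (24.4856, 7.6945) (60.8027, 18.5009) (45.6118, 34.4559)]  |A|=491.494
7. ⊥bis P5·P6 via (20.565,35.75): [(23.515, 17.7964) (24.4856, 7.6945) (60.8027, 18.5009) (45.6118, 34.4559)]  |A|=491.494
8. ⊥bis P5·P7 via (25.09,40.475): [(23.515, 17.7964) (24.4856, 7.6945) (60.8027, 18.5009) (45.6118, 34.4559)]  |A|=491.494
9. canonical 4-gon: [(23.515, 17.7964) (24.4856, 7.6945) (60.8027, 18.5009) (45.6118, 34.4559)]
10. shoelace: 491.494

Area of P5's cell: 491.4940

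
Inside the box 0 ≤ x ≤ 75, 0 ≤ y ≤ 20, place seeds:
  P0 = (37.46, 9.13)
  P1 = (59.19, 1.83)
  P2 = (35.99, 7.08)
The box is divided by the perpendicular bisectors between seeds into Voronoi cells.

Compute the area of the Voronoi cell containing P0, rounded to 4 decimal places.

1. box [0,75]×[0,20]: [(0, 0) (75, 0) (75, 20) (0, 20)]
2. ⊥bis P0·P1 via (48.325,5.48): [(0, 0) (46.484, 0) (53.2029, 20) (0, 20)]  |A|=996.8691
3. ⊥bis P0·P2 via (36.725,8.105): [(46.7837, 0.8921) (53.2029, 20) (20.1367, 20)]  |A|=315.9115
4. canonical 3-gon: [(46.7837, 0.8921) (53.2029, 20) (20.1367, 20)]
5. shoelace: 315.9115

Area of P0's cell: 315.9115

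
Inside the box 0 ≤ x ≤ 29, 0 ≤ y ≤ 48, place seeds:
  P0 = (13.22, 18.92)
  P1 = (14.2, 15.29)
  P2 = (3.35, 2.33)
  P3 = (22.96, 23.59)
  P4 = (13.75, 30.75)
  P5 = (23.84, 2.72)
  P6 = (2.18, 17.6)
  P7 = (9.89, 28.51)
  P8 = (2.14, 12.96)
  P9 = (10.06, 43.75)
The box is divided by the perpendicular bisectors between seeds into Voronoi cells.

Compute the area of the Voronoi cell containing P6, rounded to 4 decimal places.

Area of P6's cell: 71.5451

1. box [0,29]×[0,48]: [(0, 0) (29, 0) (29, 48) (0, 48)]
2. ⊥bis P6·P0 via (7.7,18.26): [(0, 0) (9.8833, 0) (4.1441, 48) (0, 48)]  |A|=336.6574
3. ⊥bis P6·P1 via (8.19,16.445): [(0, 0) (5.0296, 0) (8.0217, 15.5693) (4.1441, 48) (0, 48)]  |A|=298.8733
4. ⊥bis P6·P2 via (2.765,9.965): [(0, 9.7531) (7.0071, 10.29) (8.0217, 15.5693) (4.1441, 48) (0, 48)]  |A|=238.8251
5. ⊥bis P6·P3 via (12.57,20.595): [(0, 9.7531) (7.0071, 10.29) (8.0217, 15.5693) (4.1441, 48) (0, 48)]  |A|=238.8251
6. ⊥bis P6·P4 via (7.965,24.175): [(0, 31.183) (0, 9.7531) (7.0071, 10.29) (8.0217, 15.5693) (6.8785, 25.131)]  |A|=133.6013
7. ⊥bis P6·P5 via (13.01,10.16): [(0, 31.183) (0, 9.7531) (7.0071, 10.29) (8.0217, 15.5693) (6.8785, 25.131)]  |A|=133.6013
8. ⊥bis P6·P7 via (6.035,23.055): [(0, 27.3199) (0, 9.7531) (7.0071, 10.29) (8.0217, 15.5693) (7.2274, 22.2123)]  |A|=110.6592
9. ⊥bis P6·P8 via (2.16,15.28): [(0, 27.3199) (0, 15.2986) (7.9565, 15.23) (8.0217, 15.5693) (7.2274, 22.2123)]  |A|=71.5451
10. ⊥bis P6·P9 via (6.12,30.675): [(0, 27.3199) (0, 15.2986) (7.9565, 15.23) (8.0217, 15.5693) (7.2274, 22.2123)]  |A|=71.5451
11. canonical 5-gon: [(0, 27.3199) (0, 15.2986) (7.9565, 15.23) (8.0217, 15.5693) (7.2274, 22.2123)]
12. shoelace: 71.5451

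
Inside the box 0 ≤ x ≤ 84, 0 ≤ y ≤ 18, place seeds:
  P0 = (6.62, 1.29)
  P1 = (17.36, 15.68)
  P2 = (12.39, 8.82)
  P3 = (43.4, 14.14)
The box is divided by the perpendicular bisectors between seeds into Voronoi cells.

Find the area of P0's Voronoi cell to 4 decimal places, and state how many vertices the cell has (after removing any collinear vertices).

1. box [0,84]×[0,18]: [(0, 0) (84, 0) (84, 18) (0, 18)]
2. ⊥bis P0·P1 via (11.99,8.485): [(0, 17.4338) (0, 0) (23.3586, 0)]  |A|=203.6144
3. ⊥bis P0·P2 via (9.505,5.055): [(0, 12.3384) (0, 0) (16.1019, 0)]  |A|=99.3357
4. ⊥bis P0·P3 via (25.01,7.715): [(0, 12.3384) (0, 0) (16.1019, 0)]  |A|=99.3357
5. canonical 3-gon: [(0, 12.3384) (0, 0) (16.1019, 0)]
6. shoelace: 99.3357

Area of P0's cell: 99.3357 (3 vertices)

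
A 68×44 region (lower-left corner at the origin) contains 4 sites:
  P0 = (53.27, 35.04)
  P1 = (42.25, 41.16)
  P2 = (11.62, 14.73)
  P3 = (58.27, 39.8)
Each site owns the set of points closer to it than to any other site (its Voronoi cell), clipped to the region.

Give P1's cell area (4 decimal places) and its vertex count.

1. box [0,68]×[0,44]: [(0, 0) (68, 0) (68, 44) (0, 44)]
2. ⊥bis P1·P0 via (47.76,38.1): [(0, 0) (26.601, 0) (51.0366, 44) (0, 44)]  |A|=1708.0273
3. ⊥bis P1·P2 via (26.935,27.945): [(36.1741, 17.2377) (51.0366, 44) (13.0815, 44)]  |A|=507.8822
4. ⊥bis P1·P3 via (50.26,40.48): [(36.1741, 17.2377) (50.4726, 42.9845) (50.5588, 44) (13.0815, 44)]  |A|=507.6396
5. canonical 4-gon: [(36.1741, 17.2377) (50.4726, 42.9845) (50.5588, 44) (13.0815, 44)]
6. shoelace: 507.6396

Area of P1's cell: 507.6396 (4 vertices)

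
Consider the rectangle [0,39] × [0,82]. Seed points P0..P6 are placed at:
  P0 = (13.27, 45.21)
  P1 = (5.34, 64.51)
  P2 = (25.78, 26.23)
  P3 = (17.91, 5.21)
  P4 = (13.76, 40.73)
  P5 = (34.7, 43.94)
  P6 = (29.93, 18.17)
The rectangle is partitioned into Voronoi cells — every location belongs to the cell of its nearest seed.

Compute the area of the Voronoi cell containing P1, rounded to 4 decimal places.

Area of P1's cell: 795.1403

1. box [0,39]×[0,82]: [(0, 0) (39, 0) (39, 82) (0, 82)]
2. ⊥bis P1·P0 via (9.305,54.86): [(0, 51.0368) (39, 67.0611) (39, 82) (0, 82)]  |A|=895.0917
3. ⊥bis P1·P2 via (15.56,45.37): [(0, 51.0368) (39, 67.0611) (39, 82) (0, 82)]  |A|=895.0917
4. ⊥bis P1·P3 via (11.625,34.86): [(0, 51.0368) (39, 67.0611) (39, 82) (0, 82)]  |A|=895.0917
5. ⊥bis P1·P4 via (9.55,52.62): [(0, 51.0368) (39, 67.0611) (39, 82) (0, 82)]  |A|=895.0917
6. ⊥bis P1·P5 via (20.02,54.225): [(0, 51.0368) (24.9761, 61.299) (39, 81.3156) (39, 82) (0, 82)]  |A|=795.1403
7. ⊥bis P1·P6 via (17.635,41.34): [(0, 51.0368) (24.9761, 61.299) (39, 81.3156) (39, 82) (0, 82)]  |A|=795.1403
8. canonical 5-gon: [(0, 51.0368) (24.9761, 61.299) (39, 81.3156) (39, 82) (0, 82)]
9. shoelace: 795.1403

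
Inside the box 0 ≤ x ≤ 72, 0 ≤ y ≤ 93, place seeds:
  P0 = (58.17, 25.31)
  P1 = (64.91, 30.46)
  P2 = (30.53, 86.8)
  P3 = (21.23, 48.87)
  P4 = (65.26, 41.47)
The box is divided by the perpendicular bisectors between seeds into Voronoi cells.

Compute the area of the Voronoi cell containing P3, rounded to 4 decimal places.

1. box [0,72]×[0,93]: [(0, 0) (72, 0) (72, 93) (0, 93)]
2. ⊥bis P3·P0 via (39.7,37.09): [(0, 0) (16.0443, 0) (72, 87.7335) (72, 93) (0, 93)]  |A|=4241.4053
3. ⊥bis P3·P1 via (43.07,39.665): [(0, 0) (16.0443, 0) (46.4363, 47.6518) (65.5493, 93) (0, 93)]  |A|=4027.8273
4. ⊥bis P3·P2 via (25.88,67.835): [(0, 74.1805) (0, 0) (16.0443, 0) (46.4363, 47.6518) (52.2209, 61.3765)]  |A|=2499.9928
5. ⊥bis P3·P4 via (43.245,45.17): [(46.2162, 62.8488) (0, 74.1805) (0, 0) (16.0443, 0) (42.6695, 41.746)]  |A|=2425.2577
6. canonical 5-gon: [(46.2162, 62.8488) (0, 74.1805) (0, 0) (16.0443, 0) (42.6695, 41.746)]
7. shoelace: 2425.2577

Area of P3's cell: 2425.2577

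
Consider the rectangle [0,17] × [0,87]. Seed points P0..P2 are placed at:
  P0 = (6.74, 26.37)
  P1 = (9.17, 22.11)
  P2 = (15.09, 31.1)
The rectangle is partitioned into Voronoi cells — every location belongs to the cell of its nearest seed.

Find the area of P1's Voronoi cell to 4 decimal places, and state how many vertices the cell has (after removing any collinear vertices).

1. box [0,17]×[0,87]: [(0, 0) (17, 0) (17, 87) (0, 87)]
2. ⊥bis P1·P0 via (7.955,24.24): [(0, 19.7023) (0, 0) (17, 0) (17, 29.3995)]  |A|=417.365
3. ⊥bis P1·P2 via (12.13,26.605): [(12.1166, 26.6138) (0, 19.7023) (0, 0) (17, 0) (17, 23.3981)]  |A|=402.7112
4. canonical 5-gon: [(12.1166, 26.6138) (0, 19.7023) (0, 0) (17, 0) (17, 23.3981)]
5. shoelace: 402.7112

Area of P1's cell: 402.7112 (5 vertices)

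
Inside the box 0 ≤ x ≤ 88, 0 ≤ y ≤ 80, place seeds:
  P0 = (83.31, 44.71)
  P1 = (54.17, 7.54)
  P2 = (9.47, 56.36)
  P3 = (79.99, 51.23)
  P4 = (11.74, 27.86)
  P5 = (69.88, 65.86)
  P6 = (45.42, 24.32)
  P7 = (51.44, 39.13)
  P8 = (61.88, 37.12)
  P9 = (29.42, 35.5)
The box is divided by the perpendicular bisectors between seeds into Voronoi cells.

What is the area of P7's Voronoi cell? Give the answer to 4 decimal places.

Area of P7's cell: 555.3968

1. box [0,88]×[0,80]: [(0, 0) (88, 0) (88, 80) (0, 80)]
2. ⊥bis P7·P0 via (67.375,41.92): [(0, 0) (74.7146, 0) (60.7077, 80) (0, 80)]  |A|=5416.8933
3. ⊥bis P7·P1 via (52.805,23.335): [(0, 18.7716) (70.3633, 24.8524) (60.7077, 80) (0, 80)]  |A|=3828.059
4. ⊥bis P7·P2 via (30.455,47.745): [(19.2432, 20.4346) (70.3633, 24.8524) (60.7077, 80) (43.6967, 80)]  |A|=1937.5377
5. ⊥bis P7·P3 via (65.715,45.18): [(19.2432, 20.4346) (70.3633, 24.8524) (67.5709, 40.8009) (50.9577, 80) (43.6967, 80)]  |A|=1746.4411
6. ⊥bis P7·P4 via (31.59,33.495): [(28.7345, 43.554) (34.9131, 21.7888) (70.3633, 24.8524) (67.5709, 40.8009) (50.9577, 80) (43.6967, 80)]  |A|=1571.728
7. ⊥bis P7·P5 via (60.66,52.495): [(38.641, 67.6851) (28.7345, 43.554) (34.9131, 21.7888) (70.3633, 24.8524) (67.5709, 40.8009) (63.4224, 50.5893)]  |A|=1269.1466
8. ⊥bis P7·P6 via (48.43,31.725): [(38.641, 67.6851) (28.7345, 43.554) (29.9613, 39.2322) (66.2187, 24.4942) (70.3633, 24.8524) (67.5709, 40.8009) (63.4224, 50.5893)]  |A|=989.4106
9. ⊥bis P7·P8 via (56.66,38.125): [(59.5712, 53.2461) (38.641, 67.6851) (28.7345, 43.554) (29.9613, 39.2322) (54.9199, 29.087)]  |A|=721.7185
10. ⊥bis P7·P9 via (40.43,37.315): [(59.5712, 53.2461) (38.641, 67.6851) (36.3453, 62.0931) (40.8431, 34.8089) (54.9199, 29.087)]  |A|=555.3968
11. canonical 5-gon: [(59.5712, 53.2461) (38.641, 67.6851) (36.3453, 62.0931) (40.8431, 34.8089) (54.9199, 29.087)]
12. shoelace: 555.3968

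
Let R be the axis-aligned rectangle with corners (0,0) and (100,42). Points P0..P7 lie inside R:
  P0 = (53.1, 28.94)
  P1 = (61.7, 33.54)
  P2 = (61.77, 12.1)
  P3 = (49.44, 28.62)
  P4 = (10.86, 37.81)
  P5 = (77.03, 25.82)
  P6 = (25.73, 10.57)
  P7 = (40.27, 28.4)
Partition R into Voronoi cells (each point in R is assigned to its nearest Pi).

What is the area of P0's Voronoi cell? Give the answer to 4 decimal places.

1. box [0,100]×[0,42]: [(0, 0) (100, 0) (100, 42) (0, 42)]
2. ⊥bis P0·P1 via (57.4,31.24): [(0, 0) (74.1098, 0) (51.6447, 42) (0, 42)]  |A|=2640.8428
3. ⊥bis P0·P2 via (57.435,20.52): [(0, 0) (17.5784, 0) (61.9034, 22.8205) (51.6447, 42) (0, 42)]  |A|=1995.8042
4. ⊥bis P0·P3 via (51.27,28.78): [(52.2266, 17.8385) (61.9034, 22.8205) (51.6447, 42) (50.1142, 42)]  |A|=136.8422
5. ⊥bis P0·P4 via (31.98,33.375): [(52.2266, 17.8385) (61.9034, 22.8205) (51.6447, 42) (50.1142, 42)]  |A|=136.8422
6. ⊥bis P0·P5 via (65.065,27.38): [(52.2266, 17.8385) (61.9034, 22.8205) (51.6447, 42) (50.1142, 42)]  |A|=136.8422
7. ⊥bis P0·P6 via (39.415,19.755): [(52.2266, 17.8385) (61.9034, 22.8205) (51.6447, 42) (50.1142, 42)]  |A|=136.8422
8. ⊥bis P0·P7 via (46.685,28.67): [(52.2266, 17.8385) (61.9034, 22.8205) (51.6447, 42) (50.1142, 42)]  |A|=136.8422
9. canonical 4-gon: [(52.2266, 17.8385) (61.9034, 22.8205) (51.6447, 42) (50.1142, 42)]
10. shoelace: 136.8422

Area of P0's cell: 136.8422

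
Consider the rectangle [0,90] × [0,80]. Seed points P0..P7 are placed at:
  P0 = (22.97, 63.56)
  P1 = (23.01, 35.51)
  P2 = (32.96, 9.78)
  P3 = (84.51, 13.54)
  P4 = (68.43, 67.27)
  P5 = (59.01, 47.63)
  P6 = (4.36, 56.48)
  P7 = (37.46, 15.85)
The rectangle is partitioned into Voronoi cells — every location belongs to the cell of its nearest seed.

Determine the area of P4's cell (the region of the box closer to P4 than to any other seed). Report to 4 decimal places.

Area of P4's cell: 1095.3789

1. box [0,90]×[0,80]: [(0, 0) (90, 0) (90, 80) (0, 80)]
2. ⊥bis P4·P0 via (45.7,65.415): [(51.0385, 0) (90, 0) (90, 80) (44.5097, 80)]  |A|=3378.0701
3. ⊥bis P4·P1 via (45.72,51.39): [(46.9932, 49.5692) (81.6545, 0) (90, 0) (90, 80) (44.5097, 80)]  |A|=2619.2644
4. ⊥bis P4·P2 via (50.695,38.525): [(46.9932, 49.5692) (57.7668, 34.1619) (90, 14.2747) (90, 80) (44.5097, 80)]  |A|=2246.656
5. ⊥bis P4·P3 via (76.47,40.405): [(46.9932, 49.5692) (57.3934, 34.6959) (90, 44.4542) (90, 80) (44.5097, 80)]  |A|=1749.7379
6. ⊥bis P4·P5 via (63.72,57.45): [(45.6424, 66.1206) (90, 44.8452) (90, 80) (44.5097, 80)]  |A|=1095.3789
7. ⊥bis P4·P6 via (36.395,61.875): [(45.6424, 66.1206) (90, 44.8452) (90, 80) (44.5097, 80)]  |A|=1095.3789
8. ⊥bis P4·P7 via (52.945,41.56): [(45.6424, 66.1206) (90, 44.8452) (90, 80) (44.5097, 80)]  |A|=1095.3789
9. canonical 4-gon: [(45.6424, 66.1206) (90, 44.8452) (90, 80) (44.5097, 80)]
10. shoelace: 1095.3789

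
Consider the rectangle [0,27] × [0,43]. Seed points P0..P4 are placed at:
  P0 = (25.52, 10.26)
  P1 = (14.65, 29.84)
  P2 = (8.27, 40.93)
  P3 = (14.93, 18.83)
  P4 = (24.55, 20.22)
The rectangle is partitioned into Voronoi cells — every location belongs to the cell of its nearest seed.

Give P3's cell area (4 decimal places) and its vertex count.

1. box [0,27]×[0,43]: [(0, 0) (27, 0) (27, 43) (0, 43)]
2. ⊥bis P3·P0 via (20.225,14.545): [(0, 0) (8.4544, 0) (27, 22.9169) (27, 43) (0, 43)]  |A|=948.4961
3. ⊥bis P3·P1 via (14.79,24.335): [(0, 23.9589) (0, 0) (8.4544, 0) (27, 22.9169) (27, 24.6455)]  |A|=443.6553
4. ⊥bis P3·P2 via (11.6,29.88): [(0, 23.9589) (0, 0) (8.4544, 0) (27, 22.9169) (27, 24.6455)]  |A|=443.6553
5. ⊥bis P3·P4 via (19.74,19.525): [(19.0294, 24.4428) (0, 23.9589) (0, 0) (8.4544, 0) (20.424, 14.7909)]  |A|=399.3648
6. canonical 5-gon: [(19.0294, 24.4428) (0, 23.9589) (0, 0) (8.4544, 0) (20.424, 14.7909)]
7. shoelace: 399.3648

Area of P3's cell: 399.3648 (5 vertices)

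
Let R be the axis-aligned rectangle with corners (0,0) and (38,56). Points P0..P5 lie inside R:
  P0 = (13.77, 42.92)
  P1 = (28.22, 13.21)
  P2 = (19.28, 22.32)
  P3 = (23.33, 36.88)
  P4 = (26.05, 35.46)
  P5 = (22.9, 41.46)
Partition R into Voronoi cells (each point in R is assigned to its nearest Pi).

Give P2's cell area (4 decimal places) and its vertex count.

1. box [0,38]×[0,56]: [(0, 0) (38, 0) (38, 56) (0, 56)]
2. ⊥bis P2·P0 via (16.525,32.62): [(0, 28.2) (0, 0) (38, 0) (38, 38.364)]  |A|=1264.7161
3. ⊥bis P2·P1 via (23.75,17.765): [(0, 28.2) (0, 0) (5.6472, 0) (38, 31.7491) (38, 38.364)]  |A|=751.13
4. ⊥bis P2·P3 via (21.305,29.6): [(13.427, 31.7913) (0, 28.2) (0, 0) (5.6472, 0) (32.6066, 26.4563)]  |A|=604.7119
5. ⊥bis P2·P4 via (22.665,28.89): [(21.2658, 29.6109) (13.427, 31.7913) (0, 28.2) (0, 0) (5.6472, 0) (30.8102, 24.6934)]  |A|=591.882
6. ⊥bis P2·P5 via (21.09,31.89): [(21.2658, 29.6109) (13.427, 31.7913) (0, 28.2) (0, 0) (5.6472, 0) (30.8102, 24.6934)]  |A|=591.882
7. canonical 6-gon: [(21.2658, 29.6109) (13.427, 31.7913) (0, 28.2) (0, 0) (5.6472, 0) (30.8102, 24.6934)]
8. shoelace: 591.882

Area of P2's cell: 591.8820 (6 vertices)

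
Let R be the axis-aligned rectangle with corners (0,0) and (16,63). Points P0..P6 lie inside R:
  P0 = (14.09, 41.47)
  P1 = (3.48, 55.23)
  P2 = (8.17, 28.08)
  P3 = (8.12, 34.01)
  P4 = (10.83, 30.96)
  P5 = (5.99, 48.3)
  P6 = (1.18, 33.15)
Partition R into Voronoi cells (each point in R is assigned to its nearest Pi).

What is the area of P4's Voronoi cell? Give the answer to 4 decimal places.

1. box [0,16]×[0,63]: [(0, 0) (16, 0) (16, 63) (0, 63)]
2. ⊥bis P4·P0 via (12.46,36.215): [(0, 40.0799) (0, 0) (16, 0) (16, 35.117)]  |A|=601.5745
3. ⊥bis P4·P1 via (7.155,43.095): [(0, 40.0799) (0, 0) (16, 0) (16, 35.117)]  |A|=601.5745
4. ⊥bis P4·P2 via (9.5,29.52): [(0, 40.0799) (0, 38.2943) (16, 23.5165) (16, 35.117)]  |A|=107.0878
5. ⊥bis P4·P3 via (9.475,32.485): [(13.3591, 35.9361) (7.8516, 31.0425) (16, 23.5165) (16, 35.117)]  |A|=55.9803
6. ⊥bis P4·P5 via (8.41,39.63): [(13.3591, 35.9361) (7.8516, 31.0425) (16, 23.5165) (16, 35.117)]  |A|=55.9803
7. ⊥bis P4·P6 via (6.005,32.055): [(13.3591, 35.9361) (7.8516, 31.0425) (16, 23.5165) (16, 35.117)]  |A|=55.9803
8. canonical 4-gon: [(13.3591, 35.9361) (7.8516, 31.0425) (16, 23.5165) (16, 35.117)]
9. shoelace: 55.9803

Area of P4's cell: 55.9803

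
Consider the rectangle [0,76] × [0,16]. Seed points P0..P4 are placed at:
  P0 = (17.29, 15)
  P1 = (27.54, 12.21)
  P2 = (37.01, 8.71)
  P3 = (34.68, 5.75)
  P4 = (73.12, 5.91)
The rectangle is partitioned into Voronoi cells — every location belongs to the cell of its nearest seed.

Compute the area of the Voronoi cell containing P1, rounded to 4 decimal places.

1. box [0,76]×[0,16]: [(0, 0) (76, 0) (76, 16) (0, 16)]
2. ⊥bis P1·P0 via (22.415,13.605): [(18.7118, 0) (76, 0) (76, 16) (23.0669, 16)]  |A|=881.7705
3. ⊥bis P1·P2 via (32.275,10.46): [(18.7118, 0) (28.4091, 0) (34.3225, 16) (23.0669, 16)]  |A|=167.6235
4. ⊥bis P1·P3 via (31.11,8.98): [(18.7118, 0) (22.9852, 0) (32.1548, 10.1348) (34.3225, 16) (23.0669, 16)]  |A|=140.1386
5. ⊥bis P1·P4 via (50.33,9.06): [(18.7118, 0) (22.9852, 0) (32.1548, 10.1348) (34.3225, 16) (23.0669, 16)]  |A|=140.1386
6. canonical 5-gon: [(18.7118, 0) (22.9852, 0) (32.1548, 10.1348) (34.3225, 16) (23.0669, 16)]
7. shoelace: 140.1386

Area of P1's cell: 140.1386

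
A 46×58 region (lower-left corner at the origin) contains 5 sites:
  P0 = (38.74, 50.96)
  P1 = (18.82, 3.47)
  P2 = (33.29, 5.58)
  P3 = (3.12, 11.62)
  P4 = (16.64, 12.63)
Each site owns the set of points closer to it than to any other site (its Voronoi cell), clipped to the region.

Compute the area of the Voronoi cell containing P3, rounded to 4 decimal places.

Area of P3's cell: 411.8602

1. box [0,46]×[0,58]: [(0, 0) (46, 0) (46, 58) (0, 58)]
2. ⊥bis P3·P0 via (20.93,31.29): [(0, 50.2409) (0, 0) (46, 0) (46, 8.5906)]  |A|=1353.124
3. ⊥bis P3·P1 via (10.97,7.545): [(22.5397, 29.8326) (0, 50.2409) (0, 0) (7.0533, 0)]  |A|=671.4151
4. ⊥bis P3·P2 via (18.205,8.6): [(22.4031, 29.5694) (22.4686, 29.8969) (0, 50.2409) (0, 0) (7.0533, 0)]  |A|=671.4014
5. ⊥bis P3·P4 via (9.88,12.125): [(10.3162, 6.2856) (7.5428, 43.4113) (0, 50.2409) (0, 0) (7.0533, 0)]  |A|=411.8602
6. canonical 5-gon: [(10.3162, 6.2856) (7.5428, 43.4113) (0, 50.2409) (0, 0) (7.0533, 0)]
7. shoelace: 411.8602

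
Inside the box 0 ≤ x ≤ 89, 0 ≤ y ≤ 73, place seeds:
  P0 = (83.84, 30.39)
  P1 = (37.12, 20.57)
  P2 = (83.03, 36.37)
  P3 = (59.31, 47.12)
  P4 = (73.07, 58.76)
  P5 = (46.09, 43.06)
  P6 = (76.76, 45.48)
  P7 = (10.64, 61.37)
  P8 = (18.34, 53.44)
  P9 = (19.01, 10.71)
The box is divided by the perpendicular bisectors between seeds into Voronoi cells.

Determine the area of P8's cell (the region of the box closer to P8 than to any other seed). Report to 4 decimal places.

1. box [0,89]×[0,73]: [(0, 0) (89, 0) (89, 73) (0, 73)]
2. ⊥bis P8·P0 via (51.09,41.915): [(0, 0) (36.3398, 0) (62.0291, 73) (0, 73)]  |A|=3590.4624
3. ⊥bis P8·P1 via (27.73,37.005): [(0, 21.1617) (54.806, 52.4747) (62.0291, 73) (0, 73)]  |A|=2057.1097
4. ⊥bis P8·P2 via (50.685,44.905): [(0, 21.1617) (52.3054, 51.046) (58.0985, 73) (0, 73)]  |A|=1993.4611
5. ⊥bis P8·P3 via (38.825,50.28): [(0, 21.1617) (37.6517, 42.6737) (42.3298, 73) (0, 73)]  |A|=1617.7525
6. ⊥bis P8·P4 via (45.705,56.1): [(0, 21.1617) (37.6517, 42.6737) (42.3298, 73) (0, 73)]  |A|=1617.7525
7. ⊥bis P8·P5 via (32.215,48.25): [(0, 21.1617) (28.0845, 37.2076) (41.4728, 73) (0, 73)]  |A|=1470.1343
8. ⊥bis P8·P6 via (47.55,49.46): [(0, 21.1617) (28.0845, 37.2076) (41.4728, 73) (0, 73)]  |A|=1470.1343
9. ⊥bis P8·P7 via (14.49,57.405): [(0, 43.3353) (0, 21.1617) (28.0845, 37.2076) (41.4728, 73) (30.5508, 73)]  |A|=1016.9932
10. ⊥bis P8·P9 via (18.675,32.075): [(0, 43.3353) (0, 31.7822) (19.1132, 32.0819) (28.0845, 37.2076) (41.4728, 73) (30.5508, 73)]  |A|=915.4974
11. canonical 6-gon: [(0, 43.3353) (0, 31.7822) (19.1132, 32.0819) (28.0845, 37.2076) (41.4728, 73) (30.5508, 73)]
12. shoelace: 915.4974

Area of P8's cell: 915.4974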